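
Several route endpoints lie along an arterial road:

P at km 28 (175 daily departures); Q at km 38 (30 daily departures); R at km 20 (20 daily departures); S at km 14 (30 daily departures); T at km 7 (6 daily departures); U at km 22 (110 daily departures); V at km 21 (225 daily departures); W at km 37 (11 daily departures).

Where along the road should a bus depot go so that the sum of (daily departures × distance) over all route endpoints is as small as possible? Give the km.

x = 22

For a sum of weighted absolute distances on a line, the optimum is the weighted median (not the mean). Total weight W = 607; half-weight = 303.5.
Sort by position and accumulate weight:
  km 7 (T, w=6) → cum 6
  km 14 (S, w=30) → cum 36
  km 20 (R, w=20) → cum 56
  km 21 (V, w=225) → cum 281
  km 22 (U, w=110) → cum 391  ≥ 303.5 → median here
  km 28 (P, w=175) → cum 566
  km 37 (W, w=11) → cum 577
  km 38 (Q, w=30) → cum 607
Optimal location: km 22.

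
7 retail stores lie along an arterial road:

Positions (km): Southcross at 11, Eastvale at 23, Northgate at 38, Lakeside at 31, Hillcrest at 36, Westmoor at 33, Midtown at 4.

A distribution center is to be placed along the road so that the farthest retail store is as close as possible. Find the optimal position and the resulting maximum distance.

The 1-center on a line is the midpoint of the two extreme points: leftmost at 4, rightmost at 38.
Optimal location = (4 + 38)/2 = 21; maximum distance = (38 − 4)/2 = 17.

location 21, max distance 17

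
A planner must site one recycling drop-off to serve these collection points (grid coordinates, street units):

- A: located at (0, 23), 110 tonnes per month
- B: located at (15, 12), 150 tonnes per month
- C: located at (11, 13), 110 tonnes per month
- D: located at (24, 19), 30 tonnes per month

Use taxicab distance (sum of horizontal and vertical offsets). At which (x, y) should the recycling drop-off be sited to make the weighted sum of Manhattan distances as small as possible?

Manhattan distance separates: Σwᵢ(|x−xᵢ|+|y−yᵢ|) = Σwᵢ|x−xᵢ| + Σwᵢ|y−yᵢ|, so x and y are optimised independently as 1-D weighted medians.
Total weight W = 400; half = 200.
x-coordinate, sorted with cumulative weight:
  x=0 (A, w=110) cum 110
  x=11 (C, w=110) cum 220  ← median
  x=15 (B, w=150) cum 370
  x=24 (D, w=30) cum 400
⇒ x* = 11
y-coordinate, sorted with cumulative weight:
  y=12 (B, w=150) cum 150
  y=13 (C, w=110) cum 260  ← median
  y=19 (D, w=30) cum 290
  y=23 (A, w=110) cum 400
⇒ y* = 13

(11, 13)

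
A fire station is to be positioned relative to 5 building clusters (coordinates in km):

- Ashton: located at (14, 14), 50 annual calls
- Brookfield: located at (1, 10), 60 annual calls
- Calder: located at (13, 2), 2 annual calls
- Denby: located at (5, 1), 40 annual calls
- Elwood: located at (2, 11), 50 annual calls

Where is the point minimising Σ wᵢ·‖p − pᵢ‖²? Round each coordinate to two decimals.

(5.38, 9.38)

The minimiser of Σwᵢ‖p−pᵢ‖² is the weighted centroid p* = (Σwᵢpᵢ)/(Σwᵢ).
Σwᵢ = 202.
Σwᵢxᵢ = 50·14 + 60·1 + 2·13 + 40·5 + 50·2 = 1086.
Σwᵢyᵢ = 50·14 + 60·10 + 2·2 + 40·1 + 50·11 = 1894.
x* = 1086/202 = 5.38, y* = 1894/202 = 9.38.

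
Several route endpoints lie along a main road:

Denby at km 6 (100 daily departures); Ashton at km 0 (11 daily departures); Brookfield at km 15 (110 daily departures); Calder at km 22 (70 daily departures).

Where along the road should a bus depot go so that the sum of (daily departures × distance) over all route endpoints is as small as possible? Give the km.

For a sum of weighted absolute distances on a line, the optimum is the weighted median (not the mean). Total weight W = 291; half-weight = 145.5.
Sort by position and accumulate weight:
  km 0 (Ashton, w=11) → cum 11
  km 6 (Denby, w=100) → cum 111
  km 15 (Brookfield, w=110) → cum 221  ≥ 145.5 → median here
  km 22 (Calder, w=70) → cum 291
Optimal location: km 15.

x = 15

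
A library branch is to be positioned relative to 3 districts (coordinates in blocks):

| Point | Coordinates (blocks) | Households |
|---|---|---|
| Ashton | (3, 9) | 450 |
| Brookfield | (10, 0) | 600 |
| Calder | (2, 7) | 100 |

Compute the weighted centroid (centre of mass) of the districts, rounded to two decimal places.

The minimiser of Σwᵢ‖p−pᵢ‖² is the weighted centroid p* = (Σwᵢpᵢ)/(Σwᵢ).
Σwᵢ = 1150.
Σwᵢxᵢ = 450·3 + 600·10 + 100·2 = 7550.
Σwᵢyᵢ = 450·9 + 600·0 + 100·7 = 4750.
x* = 7550/1150 = 6.57, y* = 4750/1150 = 4.13.

(6.57, 4.13)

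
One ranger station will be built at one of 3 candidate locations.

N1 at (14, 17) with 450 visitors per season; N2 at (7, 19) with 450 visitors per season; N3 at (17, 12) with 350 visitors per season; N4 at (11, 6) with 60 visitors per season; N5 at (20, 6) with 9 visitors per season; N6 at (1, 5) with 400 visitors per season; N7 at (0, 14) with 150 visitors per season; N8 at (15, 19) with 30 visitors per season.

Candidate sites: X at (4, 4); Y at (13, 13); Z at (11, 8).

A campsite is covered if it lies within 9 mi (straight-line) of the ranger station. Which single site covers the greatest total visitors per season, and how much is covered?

Y, covering 1340

Coverage radius r = 9 mi; a point is covered iff (Δx)²+(Δy)² ≤ 9² = 81.
  X (4, 4): covers {N4, N6} → 460
  Y (13, 13): covers {N1, N2, N3, N4, N8} → 1340
  Z (11, 8): covers {N3, N4} → 410
Maximum coverage at Y: 1340 visitors per season.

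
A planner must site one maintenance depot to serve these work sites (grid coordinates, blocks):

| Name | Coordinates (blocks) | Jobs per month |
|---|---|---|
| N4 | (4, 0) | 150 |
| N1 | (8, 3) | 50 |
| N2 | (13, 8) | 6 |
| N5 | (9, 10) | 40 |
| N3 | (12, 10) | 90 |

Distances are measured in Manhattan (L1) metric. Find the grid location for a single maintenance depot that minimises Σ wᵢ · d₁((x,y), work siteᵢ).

Manhattan distance separates: Σwᵢ(|x−xᵢ|+|y−yᵢ|) = Σwᵢ|x−xᵢ| + Σwᵢ|y−yᵢ|, so x and y are optimised independently as 1-D weighted medians.
Total weight W = 336; half = 168.
x-coordinate, sorted with cumulative weight:
  x=4 (N4, w=150) cum 150
  x=8 (N1, w=50) cum 200  ← median
  x=9 (N5, w=40) cum 240
  x=12 (N3, w=90) cum 330
  x=13 (N2, w=6) cum 336
⇒ x* = 8
y-coordinate, sorted with cumulative weight:
  y=0 (N4, w=150) cum 150
  y=3 (N1, w=50) cum 200  ← median
  y=8 (N2, w=6) cum 206
  y=10 (N5, w=40) cum 246
  y=10 (N3, w=90) cum 336
⇒ y* = 3

(8, 3)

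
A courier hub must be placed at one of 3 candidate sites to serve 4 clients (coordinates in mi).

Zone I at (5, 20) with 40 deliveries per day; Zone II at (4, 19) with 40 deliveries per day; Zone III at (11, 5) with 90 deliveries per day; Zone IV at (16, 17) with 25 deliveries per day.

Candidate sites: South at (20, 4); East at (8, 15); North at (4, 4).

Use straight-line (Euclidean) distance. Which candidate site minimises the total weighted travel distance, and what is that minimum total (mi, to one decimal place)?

East, total 1605.3 mi

Total weighted distance at each candidate:
  South (20, 4): total = 2909.6
  East (8, 15): total = 1605.3
  North (4, 4): total = 2319.9
Minimum is at East with total 1605.3 mi.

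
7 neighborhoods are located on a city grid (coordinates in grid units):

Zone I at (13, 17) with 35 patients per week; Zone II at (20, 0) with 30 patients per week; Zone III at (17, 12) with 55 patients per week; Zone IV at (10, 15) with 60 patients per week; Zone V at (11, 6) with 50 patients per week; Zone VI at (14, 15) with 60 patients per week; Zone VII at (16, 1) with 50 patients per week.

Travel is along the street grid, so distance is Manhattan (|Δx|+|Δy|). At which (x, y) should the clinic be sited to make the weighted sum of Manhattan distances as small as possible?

(14, 12)

Manhattan distance separates: Σwᵢ(|x−xᵢ|+|y−yᵢ|) = Σwᵢ|x−xᵢ| + Σwᵢ|y−yᵢ|, so x and y are optimised independently as 1-D weighted medians.
Total weight W = 340; half = 170.
x-coordinate, sorted with cumulative weight:
  x=10 (Zone IV, w=60) cum 60
  x=11 (Zone V, w=50) cum 110
  x=13 (Zone I, w=35) cum 145
  x=14 (Zone VI, w=60) cum 205  ← median
  x=16 (Zone VII, w=50) cum 255
  x=17 (Zone III, w=55) cum 310
  x=20 (Zone II, w=30) cum 340
⇒ x* = 14
y-coordinate, sorted with cumulative weight:
  y=0 (Zone II, w=30) cum 30
  y=1 (Zone VII, w=50) cum 80
  y=6 (Zone V, w=50) cum 130
  y=12 (Zone III, w=55) cum 185  ← median
  y=15 (Zone IV, w=60) cum 245
  y=15 (Zone VI, w=60) cum 305
  y=17 (Zone I, w=35) cum 340
⇒ y* = 12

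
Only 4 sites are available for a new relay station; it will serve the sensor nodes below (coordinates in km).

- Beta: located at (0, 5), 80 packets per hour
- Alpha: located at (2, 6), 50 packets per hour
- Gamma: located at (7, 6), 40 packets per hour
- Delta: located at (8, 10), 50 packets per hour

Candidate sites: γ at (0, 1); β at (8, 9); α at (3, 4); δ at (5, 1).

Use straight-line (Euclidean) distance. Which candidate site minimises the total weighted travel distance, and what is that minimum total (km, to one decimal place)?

Total weighted distance at each candidate:
  γ (0, 1): total = 1535.4
  β (8, 9): total = 1227.4
  α (3, 4): total = 934.2
  δ (5, 1): total = 1493.5
Minimum is at α with total 934.2 km.

α, total 934.2 km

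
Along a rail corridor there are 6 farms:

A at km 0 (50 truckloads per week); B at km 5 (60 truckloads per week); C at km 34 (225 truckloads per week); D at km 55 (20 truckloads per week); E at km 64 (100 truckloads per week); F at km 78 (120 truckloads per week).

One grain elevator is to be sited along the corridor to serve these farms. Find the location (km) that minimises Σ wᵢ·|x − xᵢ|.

For a sum of weighted absolute distances on a line, the optimum is the weighted median (not the mean). Total weight W = 575; half-weight = 287.5.
Sort by position and accumulate weight:
  km 0 (A, w=50) → cum 50
  km 5 (B, w=60) → cum 110
  km 34 (C, w=225) → cum 335  ≥ 287.5 → median here
  km 55 (D, w=20) → cum 355
  km 64 (E, w=100) → cum 455
  km 78 (F, w=120) → cum 575
Optimal location: km 34.

x = 34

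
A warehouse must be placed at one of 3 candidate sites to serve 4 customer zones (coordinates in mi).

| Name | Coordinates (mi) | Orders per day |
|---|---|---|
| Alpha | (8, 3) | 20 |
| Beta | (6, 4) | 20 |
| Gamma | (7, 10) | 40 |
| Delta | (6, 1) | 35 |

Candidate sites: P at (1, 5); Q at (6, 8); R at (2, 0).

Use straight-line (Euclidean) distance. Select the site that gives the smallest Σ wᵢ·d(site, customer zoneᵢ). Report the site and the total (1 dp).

Total weighted distance at each candidate:
  P (1, 5): total = 784.1
  Q (6, 8): total = 522.1
  R (2, 0): total = 838.8
Minimum is at Q with total 522.1 mi.

Q, total 522.1 mi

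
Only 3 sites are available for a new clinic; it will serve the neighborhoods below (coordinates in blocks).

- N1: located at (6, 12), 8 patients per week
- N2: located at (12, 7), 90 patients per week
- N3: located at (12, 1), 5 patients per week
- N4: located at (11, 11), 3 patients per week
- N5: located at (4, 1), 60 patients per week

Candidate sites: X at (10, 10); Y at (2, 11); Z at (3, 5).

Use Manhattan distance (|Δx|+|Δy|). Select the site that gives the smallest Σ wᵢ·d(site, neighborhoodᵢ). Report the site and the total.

X, total 1459 blocks

Total weighted distance at each candidate:
  X (10, 10): total = 1459
  Y (2, 11): total = 2147
  Z (3, 5): total = 1477
Minimum is at X with total 1459 blocks.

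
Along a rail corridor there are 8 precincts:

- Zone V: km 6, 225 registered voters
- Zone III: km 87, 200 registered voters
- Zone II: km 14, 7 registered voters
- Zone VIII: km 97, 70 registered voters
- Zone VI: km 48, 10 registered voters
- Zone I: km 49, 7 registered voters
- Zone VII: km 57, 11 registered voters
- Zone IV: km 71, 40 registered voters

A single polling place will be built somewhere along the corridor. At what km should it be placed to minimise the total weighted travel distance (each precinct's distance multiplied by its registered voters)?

For a sum of weighted absolute distances on a line, the optimum is the weighted median (not the mean). Total weight W = 570; half-weight = 285.
Sort by position and accumulate weight:
  km 6 (Zone V, w=225) → cum 225
  km 14 (Zone II, w=7) → cum 232
  km 48 (Zone VI, w=10) → cum 242
  km 49 (Zone I, w=7) → cum 249
  km 57 (Zone VII, w=11) → cum 260
  km 71 (Zone IV, w=40) → cum 300  ≥ 285 → median here
  km 87 (Zone III, w=200) → cum 500
  km 97 (Zone VIII, w=70) → cum 570
Optimal location: km 71.

x = 71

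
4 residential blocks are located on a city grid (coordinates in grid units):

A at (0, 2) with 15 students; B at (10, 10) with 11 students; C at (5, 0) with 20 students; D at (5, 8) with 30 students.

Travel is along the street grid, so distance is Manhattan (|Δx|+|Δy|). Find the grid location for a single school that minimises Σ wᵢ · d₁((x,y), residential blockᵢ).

Manhattan distance separates: Σwᵢ(|x−xᵢ|+|y−yᵢ|) = Σwᵢ|x−xᵢ| + Σwᵢ|y−yᵢ|, so x and y are optimised independently as 1-D weighted medians.
Total weight W = 76; half = 38.
x-coordinate, sorted with cumulative weight:
  x=0 (A, w=15) cum 15
  x=5 (C, w=20) cum 35
  x=5 (D, w=30) cum 65  ← median
  x=10 (B, w=11) cum 76
⇒ x* = 5
y-coordinate, sorted with cumulative weight:
  y=0 (C, w=20) cum 20
  y=2 (A, w=15) cum 35
  y=8 (D, w=30) cum 65  ← median
  y=10 (B, w=11) cum 76
⇒ y* = 8

(5, 8)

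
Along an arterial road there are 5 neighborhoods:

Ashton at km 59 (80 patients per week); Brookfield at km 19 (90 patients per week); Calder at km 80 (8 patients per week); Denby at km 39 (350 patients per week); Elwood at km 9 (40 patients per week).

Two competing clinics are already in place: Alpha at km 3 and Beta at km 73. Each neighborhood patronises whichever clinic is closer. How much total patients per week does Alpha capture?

130

The indifferent point is the midpoint (3+73)/2 = 38; neighborhoods left of it (closer to Alpha at 3) go to Alpha, those right go to Beta.
  Elwood at 9 (w=40) → Alpha
  Brookfield at 19 (w=90) → Alpha
  Denby at 39 (w=350) → Beta
  Ashton at 59 (w=80) → Beta
  Calder at 80 (w=8) → Beta
Alpha captures 130; Beta captures 438.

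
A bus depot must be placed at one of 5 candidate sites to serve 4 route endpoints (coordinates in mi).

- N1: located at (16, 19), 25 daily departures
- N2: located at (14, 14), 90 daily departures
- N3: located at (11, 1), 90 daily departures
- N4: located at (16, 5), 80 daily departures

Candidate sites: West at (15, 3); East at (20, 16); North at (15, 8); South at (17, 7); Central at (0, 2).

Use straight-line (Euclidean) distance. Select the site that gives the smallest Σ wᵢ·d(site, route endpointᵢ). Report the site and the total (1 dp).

North, total 1802.2 mi

Total weighted distance at each candidate:
  West (15, 3): total = 1976.2
  East (20, 16): total = 3204.9
  North (15, 8): total = 1802.2
  South (17, 7): total = 1929.0
  Central (0, 2): total = 4539.5
Minimum is at North with total 1802.2 mi.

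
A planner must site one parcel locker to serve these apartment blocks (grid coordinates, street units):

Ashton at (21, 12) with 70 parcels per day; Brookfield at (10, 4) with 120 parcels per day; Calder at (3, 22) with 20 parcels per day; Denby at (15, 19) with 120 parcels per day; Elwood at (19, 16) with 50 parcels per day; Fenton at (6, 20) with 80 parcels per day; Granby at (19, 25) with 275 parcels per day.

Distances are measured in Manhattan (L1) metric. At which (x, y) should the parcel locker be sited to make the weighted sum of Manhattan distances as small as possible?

(19, 20)

Manhattan distance separates: Σwᵢ(|x−xᵢ|+|y−yᵢ|) = Σwᵢ|x−xᵢ| + Σwᵢ|y−yᵢ|, so x and y are optimised independently as 1-D weighted medians.
Total weight W = 735; half = 367.5.
x-coordinate, sorted with cumulative weight:
  x=3 (Calder, w=20) cum 20
  x=6 (Fenton, w=80) cum 100
  x=10 (Brookfield, w=120) cum 220
  x=15 (Denby, w=120) cum 340
  x=19 (Elwood, w=50) cum 390  ← median
  x=19 (Granby, w=275) cum 665
  x=21 (Ashton, w=70) cum 735
⇒ x* = 19
y-coordinate, sorted with cumulative weight:
  y=4 (Brookfield, w=120) cum 120
  y=12 (Ashton, w=70) cum 190
  y=16 (Elwood, w=50) cum 240
  y=19 (Denby, w=120) cum 360
  y=20 (Fenton, w=80) cum 440  ← median
  y=22 (Calder, w=20) cum 460
  y=25 (Granby, w=275) cum 735
⇒ y* = 20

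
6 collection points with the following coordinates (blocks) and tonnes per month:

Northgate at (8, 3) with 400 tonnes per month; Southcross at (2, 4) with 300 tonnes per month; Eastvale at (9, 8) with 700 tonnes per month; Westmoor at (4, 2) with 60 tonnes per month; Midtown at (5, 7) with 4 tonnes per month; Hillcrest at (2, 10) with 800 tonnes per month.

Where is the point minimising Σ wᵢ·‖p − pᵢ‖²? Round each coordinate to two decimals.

(5.28, 7.13)

The minimiser of Σwᵢ‖p−pᵢ‖² is the weighted centroid p* = (Σwᵢpᵢ)/(Σwᵢ).
Σwᵢ = 2264.
Σwᵢxᵢ = 400·8 + 300·2 + 700·9 + 60·4 + 4·5 + 800·2 = 11960.
Σwᵢyᵢ = 400·3 + 300·4 + 700·8 + 60·2 + 4·7 + 800·10 = 16148.
x* = 11960/2264 = 5.28, y* = 16148/2264 = 7.13.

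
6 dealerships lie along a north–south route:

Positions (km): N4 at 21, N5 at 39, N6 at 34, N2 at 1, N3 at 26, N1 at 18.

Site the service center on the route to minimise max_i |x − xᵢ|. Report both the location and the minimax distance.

location 20, max distance 19

The 1-center on a line is the midpoint of the two extreme points: leftmost at 1, rightmost at 39.
Optimal location = (1 + 39)/2 = 20; maximum distance = (39 − 1)/2 = 19.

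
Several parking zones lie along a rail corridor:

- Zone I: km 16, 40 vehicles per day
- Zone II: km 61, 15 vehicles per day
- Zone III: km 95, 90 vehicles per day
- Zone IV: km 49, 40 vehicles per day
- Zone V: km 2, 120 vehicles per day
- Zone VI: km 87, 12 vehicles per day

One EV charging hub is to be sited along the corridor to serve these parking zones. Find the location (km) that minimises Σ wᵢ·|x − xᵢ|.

x = 16

For a sum of weighted absolute distances on a line, the optimum is the weighted median (not the mean). Total weight W = 317; half-weight = 158.5.
Sort by position and accumulate weight:
  km 2 (Zone V, w=120) → cum 120
  km 16 (Zone I, w=40) → cum 160  ≥ 158.5 → median here
  km 49 (Zone IV, w=40) → cum 200
  km 61 (Zone II, w=15) → cum 215
  km 87 (Zone VI, w=12) → cum 227
  km 95 (Zone III, w=90) → cum 317
Optimal location: km 16.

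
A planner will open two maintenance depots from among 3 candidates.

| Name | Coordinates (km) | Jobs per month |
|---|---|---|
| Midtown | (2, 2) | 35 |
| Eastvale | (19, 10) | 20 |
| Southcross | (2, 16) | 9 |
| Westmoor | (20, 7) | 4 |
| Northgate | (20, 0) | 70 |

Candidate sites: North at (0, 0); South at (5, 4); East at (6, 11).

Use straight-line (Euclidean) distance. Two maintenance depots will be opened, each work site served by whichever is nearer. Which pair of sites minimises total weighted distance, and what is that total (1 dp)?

{South, East}, total 1589.5

Evaluate every pair (each demand assigned to the nearer of the two):
  {South, East}: total = 1589.5
  {North, South}: total = 1662.8
  {North, East}: total = 1721.9
Best pair: {South, East} with total 1589.5.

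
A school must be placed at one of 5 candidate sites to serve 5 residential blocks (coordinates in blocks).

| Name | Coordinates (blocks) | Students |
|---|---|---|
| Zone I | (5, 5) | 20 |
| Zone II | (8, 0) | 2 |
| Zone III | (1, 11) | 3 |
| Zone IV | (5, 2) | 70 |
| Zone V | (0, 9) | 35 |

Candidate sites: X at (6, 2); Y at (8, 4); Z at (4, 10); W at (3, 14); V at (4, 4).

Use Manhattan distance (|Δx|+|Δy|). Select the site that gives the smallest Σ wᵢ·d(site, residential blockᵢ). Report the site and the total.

V, total 611 blocks

Total weighted distance at each candidate:
  X (6, 2): total = 655
  Y (8, 4): total = 935
  Z (4, 10): total = 965
  W (3, 14): total = 1533
  V (4, 4): total = 611
Minimum is at V with total 611 blocks.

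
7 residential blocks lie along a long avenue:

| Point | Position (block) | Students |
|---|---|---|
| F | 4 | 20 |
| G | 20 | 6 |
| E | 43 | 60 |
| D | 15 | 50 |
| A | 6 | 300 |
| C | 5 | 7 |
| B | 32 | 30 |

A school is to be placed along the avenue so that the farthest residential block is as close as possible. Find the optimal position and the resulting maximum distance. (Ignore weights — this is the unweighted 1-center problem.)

The 1-center on a line is the midpoint of the two extreme points: leftmost at 4, rightmost at 43.
Optimal location = (4 + 43)/2 = 23.5; maximum distance = (43 − 4)/2 = 19.5.

location 23.5, max distance 19.5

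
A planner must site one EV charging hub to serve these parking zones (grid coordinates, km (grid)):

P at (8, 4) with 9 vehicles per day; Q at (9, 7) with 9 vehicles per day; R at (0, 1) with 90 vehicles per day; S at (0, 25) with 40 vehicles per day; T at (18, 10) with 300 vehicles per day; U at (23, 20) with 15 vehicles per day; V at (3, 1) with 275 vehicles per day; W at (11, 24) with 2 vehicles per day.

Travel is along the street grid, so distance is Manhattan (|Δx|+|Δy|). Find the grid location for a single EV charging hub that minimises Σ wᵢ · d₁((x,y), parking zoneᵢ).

Manhattan distance separates: Σwᵢ(|x−xᵢ|+|y−yᵢ|) = Σwᵢ|x−xᵢ| + Σwᵢ|y−yᵢ|, so x and y are optimised independently as 1-D weighted medians.
Total weight W = 740; half = 370.
x-coordinate, sorted with cumulative weight:
  x=0 (R, w=90) cum 90
  x=0 (S, w=40) cum 130
  x=3 (V, w=275) cum 405  ← median
  x=8 (P, w=9) cum 414
  x=9 (Q, w=9) cum 423
  x=11 (W, w=2) cum 425
  x=18 (T, w=300) cum 725
  x=23 (U, w=15) cum 740
⇒ x* = 3
y-coordinate, sorted with cumulative weight:
  y=1 (R, w=90) cum 90
  y=1 (V, w=275) cum 365
  y=4 (P, w=9) cum 374  ← median
  y=7 (Q, w=9) cum 383
  y=10 (T, w=300) cum 683
  y=20 (U, w=15) cum 698
  y=24 (W, w=2) cum 700
  y=25 (S, w=40) cum 740
⇒ y* = 4

(3, 4)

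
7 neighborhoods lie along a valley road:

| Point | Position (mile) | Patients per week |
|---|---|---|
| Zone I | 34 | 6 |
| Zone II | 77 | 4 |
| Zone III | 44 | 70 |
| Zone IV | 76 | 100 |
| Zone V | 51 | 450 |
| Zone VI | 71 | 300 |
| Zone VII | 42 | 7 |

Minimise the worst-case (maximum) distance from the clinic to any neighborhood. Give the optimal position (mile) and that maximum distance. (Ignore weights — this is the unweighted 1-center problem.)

The 1-center on a line is the midpoint of the two extreme points: leftmost at 34, rightmost at 77.
Optimal location = (34 + 77)/2 = 55.5; maximum distance = (77 − 34)/2 = 21.5.

location 55.5, max distance 21.5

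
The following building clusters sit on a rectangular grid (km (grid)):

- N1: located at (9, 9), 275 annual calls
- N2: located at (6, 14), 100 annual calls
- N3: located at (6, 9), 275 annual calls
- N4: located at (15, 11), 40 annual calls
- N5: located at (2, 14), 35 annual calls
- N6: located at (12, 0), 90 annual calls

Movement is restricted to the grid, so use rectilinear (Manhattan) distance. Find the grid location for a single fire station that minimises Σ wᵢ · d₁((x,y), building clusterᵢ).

Manhattan distance separates: Σwᵢ(|x−xᵢ|+|y−yᵢ|) = Σwᵢ|x−xᵢ| + Σwᵢ|y−yᵢ|, so x and y are optimised independently as 1-D weighted medians.
Total weight W = 815; half = 407.5.
x-coordinate, sorted with cumulative weight:
  x=2 (N5, w=35) cum 35
  x=6 (N2, w=100) cum 135
  x=6 (N3, w=275) cum 410  ← median
  x=9 (N1, w=275) cum 685
  x=12 (N6, w=90) cum 775
  x=15 (N4, w=40) cum 815
⇒ x* = 6
y-coordinate, sorted with cumulative weight:
  y=0 (N6, w=90) cum 90
  y=9 (N1, w=275) cum 365
  y=9 (N3, w=275) cum 640  ← median
  y=11 (N4, w=40) cum 680
  y=14 (N2, w=100) cum 780
  y=14 (N5, w=35) cum 815
⇒ y* = 9

(6, 9)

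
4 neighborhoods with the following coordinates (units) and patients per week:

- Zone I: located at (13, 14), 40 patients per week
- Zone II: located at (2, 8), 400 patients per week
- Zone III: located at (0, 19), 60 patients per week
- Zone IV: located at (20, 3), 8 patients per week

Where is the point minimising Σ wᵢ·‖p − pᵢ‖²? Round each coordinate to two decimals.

The minimiser of Σwᵢ‖p−pᵢ‖² is the weighted centroid p* = (Σwᵢpᵢ)/(Σwᵢ).
Σwᵢ = 508.
Σwᵢxᵢ = 40·13 + 400·2 + 60·0 + 8·20 = 1480.
Σwᵢyᵢ = 40·14 + 400·8 + 60·19 + 8·3 = 4924.
x* = 1480/508 = 2.91, y* = 4924/508 = 9.69.

(2.91, 9.69)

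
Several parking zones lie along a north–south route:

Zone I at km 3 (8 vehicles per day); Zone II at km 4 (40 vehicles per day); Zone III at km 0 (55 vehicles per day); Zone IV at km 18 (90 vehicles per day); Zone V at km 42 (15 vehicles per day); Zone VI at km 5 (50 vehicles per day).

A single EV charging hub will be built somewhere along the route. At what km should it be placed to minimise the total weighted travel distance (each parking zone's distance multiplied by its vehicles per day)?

For a sum of weighted absolute distances on a line, the optimum is the weighted median (not the mean). Total weight W = 258; half-weight = 129.
Sort by position and accumulate weight:
  km 0 (Zone III, w=55) → cum 55
  km 3 (Zone I, w=8) → cum 63
  km 4 (Zone II, w=40) → cum 103
  km 5 (Zone VI, w=50) → cum 153  ≥ 129 → median here
  km 18 (Zone IV, w=90) → cum 243
  km 42 (Zone V, w=15) → cum 258
Optimal location: km 5.

x = 5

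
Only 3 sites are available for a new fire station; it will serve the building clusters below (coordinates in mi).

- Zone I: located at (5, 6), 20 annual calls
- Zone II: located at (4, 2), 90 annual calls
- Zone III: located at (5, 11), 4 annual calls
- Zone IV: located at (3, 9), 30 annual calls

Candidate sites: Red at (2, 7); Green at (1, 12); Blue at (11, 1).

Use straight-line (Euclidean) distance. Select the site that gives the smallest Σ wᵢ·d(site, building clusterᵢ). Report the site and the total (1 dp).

Total weighted distance at each candidate:
  Red (2, 7): total = 635.0
  Green (1, 12): total = 1208.5
  Blue (11, 1): total = 1178.7
Minimum is at Red with total 635.0 mi.

Red, total 635.0 mi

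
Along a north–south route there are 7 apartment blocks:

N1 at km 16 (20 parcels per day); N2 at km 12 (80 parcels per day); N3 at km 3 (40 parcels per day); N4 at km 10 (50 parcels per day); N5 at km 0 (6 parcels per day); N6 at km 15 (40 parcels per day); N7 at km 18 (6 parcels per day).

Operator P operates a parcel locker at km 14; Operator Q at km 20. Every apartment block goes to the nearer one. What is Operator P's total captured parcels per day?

The indifferent point is the midpoint (14+20)/2 = 17; apartment blocks left of it (closer to Operator P at 14) go to Operator P, those right go to Operator Q.
  N5 at 0 (w=6) → Operator P
  N3 at 3 (w=40) → Operator P
  N4 at 10 (w=50) → Operator P
  N2 at 12 (w=80) → Operator P
  N6 at 15 (w=40) → Operator P
  N1 at 16 (w=20) → Operator P
  N7 at 18 (w=6) → Operator Q
Operator P captures 236; Operator Q captures 6.

236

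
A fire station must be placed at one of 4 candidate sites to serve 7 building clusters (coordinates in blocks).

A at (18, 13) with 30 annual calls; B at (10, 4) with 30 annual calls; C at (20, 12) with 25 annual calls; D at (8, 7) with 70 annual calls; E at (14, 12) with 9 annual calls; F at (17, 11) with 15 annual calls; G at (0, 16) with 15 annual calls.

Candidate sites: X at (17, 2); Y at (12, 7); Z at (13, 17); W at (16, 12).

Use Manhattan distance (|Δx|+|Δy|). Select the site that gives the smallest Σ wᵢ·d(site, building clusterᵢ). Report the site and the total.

Y, total 1628 blocks

Total weighted distance at each candidate:
  X (17, 2): total = 2652
  Y (12, 7): total = 1628
  Z (13, 17): total = 2514
  W (16, 12): total = 1868
Minimum is at Y with total 1628 blocks.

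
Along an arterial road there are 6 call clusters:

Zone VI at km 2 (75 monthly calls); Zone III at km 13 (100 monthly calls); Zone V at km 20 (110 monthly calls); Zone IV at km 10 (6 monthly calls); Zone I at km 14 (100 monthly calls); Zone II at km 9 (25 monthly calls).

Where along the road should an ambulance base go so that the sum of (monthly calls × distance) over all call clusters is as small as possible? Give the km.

x = 14

For a sum of weighted absolute distances on a line, the optimum is the weighted median (not the mean). Total weight W = 416; half-weight = 208.
Sort by position and accumulate weight:
  km 2 (Zone VI, w=75) → cum 75
  km 9 (Zone II, w=25) → cum 100
  km 10 (Zone IV, w=6) → cum 106
  km 13 (Zone III, w=100) → cum 206
  km 14 (Zone I, w=100) → cum 306  ≥ 208 → median here
  km 20 (Zone V, w=110) → cum 416
Optimal location: km 14.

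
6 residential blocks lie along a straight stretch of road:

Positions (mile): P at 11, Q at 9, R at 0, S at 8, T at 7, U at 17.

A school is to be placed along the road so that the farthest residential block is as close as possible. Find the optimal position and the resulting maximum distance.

The 1-center on a line is the midpoint of the two extreme points: leftmost at 0, rightmost at 17.
Optimal location = (0 + 17)/2 = 8.5; maximum distance = (17 − 0)/2 = 8.5.

location 8.5, max distance 8.5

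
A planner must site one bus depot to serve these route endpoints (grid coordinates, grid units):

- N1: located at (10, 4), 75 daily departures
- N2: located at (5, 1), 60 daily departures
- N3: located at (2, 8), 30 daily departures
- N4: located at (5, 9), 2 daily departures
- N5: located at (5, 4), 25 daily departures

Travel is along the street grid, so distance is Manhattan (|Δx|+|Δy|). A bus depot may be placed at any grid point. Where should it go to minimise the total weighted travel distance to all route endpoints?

(5, 4)

Manhattan distance separates: Σwᵢ(|x−xᵢ|+|y−yᵢ|) = Σwᵢ|x−xᵢ| + Σwᵢ|y−yᵢ|, so x and y are optimised independently as 1-D weighted medians.
Total weight W = 192; half = 96.
x-coordinate, sorted with cumulative weight:
  x=2 (N3, w=30) cum 30
  x=5 (N2, w=60) cum 90
  x=5 (N4, w=2) cum 92
  x=5 (N5, w=25) cum 117  ← median
  x=10 (N1, w=75) cum 192
⇒ x* = 5
y-coordinate, sorted with cumulative weight:
  y=1 (N2, w=60) cum 60
  y=4 (N1, w=75) cum 135  ← median
  y=4 (N5, w=25) cum 160
  y=8 (N3, w=30) cum 190
  y=9 (N4, w=2) cum 192
⇒ y* = 4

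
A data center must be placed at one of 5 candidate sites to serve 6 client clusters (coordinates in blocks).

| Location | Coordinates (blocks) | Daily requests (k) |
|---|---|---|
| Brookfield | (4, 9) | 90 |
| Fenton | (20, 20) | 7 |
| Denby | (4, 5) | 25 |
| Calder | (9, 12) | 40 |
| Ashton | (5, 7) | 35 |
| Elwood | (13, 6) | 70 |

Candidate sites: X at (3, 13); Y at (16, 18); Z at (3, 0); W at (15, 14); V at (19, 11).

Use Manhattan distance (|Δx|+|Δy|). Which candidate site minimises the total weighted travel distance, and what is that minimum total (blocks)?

X, total 2593 blocks

Total weighted distance at each candidate:
  X (3, 13): total = 2593
  Y (16, 18): total = 4897
  Z (3, 0): total = 3464
  W (15, 14): total = 3632
  V (19, 11): total = 3965
Minimum is at X with total 2593 blocks.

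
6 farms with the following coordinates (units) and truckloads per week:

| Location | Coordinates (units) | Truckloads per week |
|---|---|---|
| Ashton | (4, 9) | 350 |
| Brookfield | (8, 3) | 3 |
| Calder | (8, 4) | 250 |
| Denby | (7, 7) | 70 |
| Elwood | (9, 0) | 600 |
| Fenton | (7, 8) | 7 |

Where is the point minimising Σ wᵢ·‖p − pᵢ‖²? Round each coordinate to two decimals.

(7.31, 3.68)

The minimiser of Σwᵢ‖p−pᵢ‖² is the weighted centroid p* = (Σwᵢpᵢ)/(Σwᵢ).
Σwᵢ = 1280.
Σwᵢxᵢ = 350·4 + 3·8 + 250·8 + 70·7 + 600·9 + 7·7 = 9363.
Σwᵢyᵢ = 350·9 + 3·3 + 250·4 + 70·7 + 600·0 + 7·8 = 4705.
x* = 9363/1280 = 7.31, y* = 4705/1280 = 3.68.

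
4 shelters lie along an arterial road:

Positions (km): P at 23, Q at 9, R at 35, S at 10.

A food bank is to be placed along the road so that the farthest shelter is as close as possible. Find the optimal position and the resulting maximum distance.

location 22, max distance 13

The 1-center on a line is the midpoint of the two extreme points: leftmost at 9, rightmost at 35.
Optimal location = (9 + 35)/2 = 22; maximum distance = (35 − 9)/2 = 13.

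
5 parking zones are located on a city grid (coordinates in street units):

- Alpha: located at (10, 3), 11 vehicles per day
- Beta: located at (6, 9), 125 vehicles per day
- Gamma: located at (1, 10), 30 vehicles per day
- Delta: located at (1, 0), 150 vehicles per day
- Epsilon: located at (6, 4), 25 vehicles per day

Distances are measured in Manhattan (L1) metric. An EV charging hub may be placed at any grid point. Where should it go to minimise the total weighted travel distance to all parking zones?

(1, 4)

Manhattan distance separates: Σwᵢ(|x−xᵢ|+|y−yᵢ|) = Σwᵢ|x−xᵢ| + Σwᵢ|y−yᵢ|, so x and y are optimised independently as 1-D weighted medians.
Total weight W = 341; half = 170.5.
x-coordinate, sorted with cumulative weight:
  x=1 (Gamma, w=30) cum 30
  x=1 (Delta, w=150) cum 180  ← median
  x=6 (Beta, w=125) cum 305
  x=6 (Epsilon, w=25) cum 330
  x=10 (Alpha, w=11) cum 341
⇒ x* = 1
y-coordinate, sorted with cumulative weight:
  y=0 (Delta, w=150) cum 150
  y=3 (Alpha, w=11) cum 161
  y=4 (Epsilon, w=25) cum 186  ← median
  y=9 (Beta, w=125) cum 311
  y=10 (Gamma, w=30) cum 341
⇒ y* = 4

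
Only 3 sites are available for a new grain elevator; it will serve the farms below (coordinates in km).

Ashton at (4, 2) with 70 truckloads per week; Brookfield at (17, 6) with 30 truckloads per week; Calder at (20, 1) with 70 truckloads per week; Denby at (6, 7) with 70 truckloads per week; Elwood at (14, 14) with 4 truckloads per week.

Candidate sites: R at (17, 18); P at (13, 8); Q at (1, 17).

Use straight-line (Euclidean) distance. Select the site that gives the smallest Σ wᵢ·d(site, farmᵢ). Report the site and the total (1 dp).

Total weighted distance at each candidate:
  R (17, 18): total = 4120.4
  P (13, 8): total = 2103.6
  Q (1, 17): total = 4228.0
Minimum is at P with total 2103.6 km.

P, total 2103.6 km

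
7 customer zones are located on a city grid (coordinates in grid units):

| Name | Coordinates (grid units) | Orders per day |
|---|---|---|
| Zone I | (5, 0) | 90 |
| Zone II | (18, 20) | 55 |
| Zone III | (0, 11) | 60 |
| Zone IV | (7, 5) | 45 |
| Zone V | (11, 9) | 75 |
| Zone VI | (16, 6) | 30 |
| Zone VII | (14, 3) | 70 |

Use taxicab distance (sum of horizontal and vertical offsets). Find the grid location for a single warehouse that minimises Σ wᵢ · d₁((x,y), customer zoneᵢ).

(11, 6)

Manhattan distance separates: Σwᵢ(|x−xᵢ|+|y−yᵢ|) = Σwᵢ|x−xᵢ| + Σwᵢ|y−yᵢ|, so x and y are optimised independently as 1-D weighted medians.
Total weight W = 425; half = 212.5.
x-coordinate, sorted with cumulative weight:
  x=0 (Zone III, w=60) cum 60
  x=5 (Zone I, w=90) cum 150
  x=7 (Zone IV, w=45) cum 195
  x=11 (Zone V, w=75) cum 270  ← median
  x=14 (Zone VII, w=70) cum 340
  x=16 (Zone VI, w=30) cum 370
  x=18 (Zone II, w=55) cum 425
⇒ x* = 11
y-coordinate, sorted with cumulative weight:
  y=0 (Zone I, w=90) cum 90
  y=3 (Zone VII, w=70) cum 160
  y=5 (Zone IV, w=45) cum 205
  y=6 (Zone VI, w=30) cum 235  ← median
  y=9 (Zone V, w=75) cum 310
  y=11 (Zone III, w=60) cum 370
  y=20 (Zone II, w=55) cum 425
⇒ y* = 6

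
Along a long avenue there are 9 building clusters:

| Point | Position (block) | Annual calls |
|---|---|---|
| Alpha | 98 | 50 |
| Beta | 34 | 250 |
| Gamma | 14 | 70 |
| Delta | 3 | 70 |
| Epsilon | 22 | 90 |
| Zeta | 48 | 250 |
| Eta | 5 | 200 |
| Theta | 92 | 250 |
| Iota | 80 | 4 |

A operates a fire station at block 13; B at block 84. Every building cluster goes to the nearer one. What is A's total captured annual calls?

The indifferent point is the midpoint (13+84)/2 = 48.5; building clusters left of it (closer to A at 13) go to A, those right go to B.
  Delta at 3 (w=70) → A
  Eta at 5 (w=200) → A
  Gamma at 14 (w=70) → A
  Epsilon at 22 (w=90) → A
  Beta at 34 (w=250) → A
  Zeta at 48 (w=250) → A
  Iota at 80 (w=4) → B
  Theta at 92 (w=250) → B
  Alpha at 98 (w=50) → B
A captures 930; B captures 304.

930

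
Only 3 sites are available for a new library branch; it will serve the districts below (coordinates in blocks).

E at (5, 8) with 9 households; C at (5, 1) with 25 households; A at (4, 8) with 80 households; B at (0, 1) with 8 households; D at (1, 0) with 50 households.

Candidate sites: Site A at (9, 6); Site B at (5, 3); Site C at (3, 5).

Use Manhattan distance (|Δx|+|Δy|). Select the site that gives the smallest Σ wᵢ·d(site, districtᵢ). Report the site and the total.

Total weighted distance at each candidate:
  Site A (9, 6): total = 1651
  Site B (5, 3): total = 981
  Site C (3, 5): total = 921
Minimum is at Site C with total 921 blocks.

Site C, total 921 blocks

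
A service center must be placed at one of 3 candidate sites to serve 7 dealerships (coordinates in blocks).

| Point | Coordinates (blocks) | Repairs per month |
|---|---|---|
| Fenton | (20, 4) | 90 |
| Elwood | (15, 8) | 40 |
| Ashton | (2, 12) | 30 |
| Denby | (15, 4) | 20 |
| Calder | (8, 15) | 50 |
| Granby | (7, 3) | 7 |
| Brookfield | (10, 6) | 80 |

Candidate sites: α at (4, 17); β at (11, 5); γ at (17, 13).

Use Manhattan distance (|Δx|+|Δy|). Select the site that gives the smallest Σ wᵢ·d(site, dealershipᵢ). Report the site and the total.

Total weighted distance at each candidate:
  α (4, 17): total = 5879
  β (11, 5): total = 2612
  γ (17, 13): total = 3870
Minimum is at β with total 2612 blocks.

β, total 2612 blocks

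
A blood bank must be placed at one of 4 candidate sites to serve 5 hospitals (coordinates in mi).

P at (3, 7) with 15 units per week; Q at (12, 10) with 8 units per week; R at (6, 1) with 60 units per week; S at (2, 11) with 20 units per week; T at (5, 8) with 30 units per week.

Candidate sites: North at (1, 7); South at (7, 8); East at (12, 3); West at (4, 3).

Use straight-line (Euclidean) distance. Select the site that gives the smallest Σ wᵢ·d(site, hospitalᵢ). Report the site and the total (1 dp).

West, total 634.5 mi

Total weighted distance at each candidate:
  North (1, 7): total = 796.0
  South (7, 8): total = 705.8
  East (12, 3): total = 1097.4
  West (4, 3): total = 634.5
Minimum is at West with total 634.5 mi.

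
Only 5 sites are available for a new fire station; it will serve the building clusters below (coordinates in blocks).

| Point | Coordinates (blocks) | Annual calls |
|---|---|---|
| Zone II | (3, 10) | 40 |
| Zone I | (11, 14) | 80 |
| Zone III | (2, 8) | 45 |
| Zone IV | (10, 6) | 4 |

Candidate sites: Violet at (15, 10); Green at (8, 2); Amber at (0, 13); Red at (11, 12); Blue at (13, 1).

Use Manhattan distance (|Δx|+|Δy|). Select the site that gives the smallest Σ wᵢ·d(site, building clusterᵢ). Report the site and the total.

Total weighted distance at each candidate:
  Violet (15, 10): total = 1831
  Green (8, 2): total = 2284
  Amber (0, 13): total = 1583
  Red (11, 12): total = 1173
  Blue (13, 1): total = 2802
Minimum is at Red with total 1173 blocks.

Red, total 1173 blocks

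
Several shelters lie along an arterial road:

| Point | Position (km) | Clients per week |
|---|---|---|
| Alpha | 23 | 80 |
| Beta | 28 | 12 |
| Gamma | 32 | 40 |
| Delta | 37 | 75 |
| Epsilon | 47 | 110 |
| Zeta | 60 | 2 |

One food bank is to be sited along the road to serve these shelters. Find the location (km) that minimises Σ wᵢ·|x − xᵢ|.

For a sum of weighted absolute distances on a line, the optimum is the weighted median (not the mean). Total weight W = 319; half-weight = 159.5.
Sort by position and accumulate weight:
  km 23 (Alpha, w=80) → cum 80
  km 28 (Beta, w=12) → cum 92
  km 32 (Gamma, w=40) → cum 132
  km 37 (Delta, w=75) → cum 207  ≥ 159.5 → median here
  km 47 (Epsilon, w=110) → cum 317
  km 60 (Zeta, w=2) → cum 319
Optimal location: km 37.

x = 37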